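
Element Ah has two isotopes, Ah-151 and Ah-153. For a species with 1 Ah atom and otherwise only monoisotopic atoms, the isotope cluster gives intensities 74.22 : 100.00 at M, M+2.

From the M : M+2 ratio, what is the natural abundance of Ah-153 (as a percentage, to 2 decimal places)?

57.40%

If p is the fraction of Ah that is Ah-151, then I(M+2)/I(M) = [C(1,1)·p^0·(1−p)] / p^1 = 1·(1−p)/p = 100.00/74.22 = 1.3473
(1−p)/p = 1.3473/1 = 1.3473  ⇒  p = 1/(1 + 1.3473) = 0.4260
Ah-151: 42.60%, Ah-153: 57.40%.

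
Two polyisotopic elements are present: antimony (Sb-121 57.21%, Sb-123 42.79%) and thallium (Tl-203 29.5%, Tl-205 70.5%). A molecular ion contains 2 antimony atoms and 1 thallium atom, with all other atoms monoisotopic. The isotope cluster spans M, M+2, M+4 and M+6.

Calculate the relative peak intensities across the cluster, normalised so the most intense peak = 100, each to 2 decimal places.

Antimony pattern (n=2): 0.32729841 : 0.48960318 : 0.18309841
Thallium pattern (n=1): 0.2950 : 0.7050
Convolve the two distributions (both contribute in 2-u steps):
  M: 0.32729841×0.2950 = 0.096553
  M+2: 0.32729841×0.7050 + 0.48960318×0.2950 = 0.375178
  M+4: 0.48960318×0.7050 + 0.18309841×0.2950 = 0.399184
  M+6: 0.18309841×0.7050 = 0.129084
Scale to base peak (0.399184) = 100: 24.19 : 93.99 : 100.00 : 32.34

24.19 : 93.99 : 100.00 : 32.34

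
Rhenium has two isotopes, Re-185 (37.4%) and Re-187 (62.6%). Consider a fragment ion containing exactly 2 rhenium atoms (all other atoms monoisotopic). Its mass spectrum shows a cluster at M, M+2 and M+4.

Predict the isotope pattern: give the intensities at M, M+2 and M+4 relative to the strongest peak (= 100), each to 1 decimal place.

Expanding (0.374 + 0.626)^2:
P(M) = 0.374^2 = 0.139876
P(M+2) = 2 × 0.374^1 × 0.626^1 = 0.468248
P(M+4) = 0.626^2 = 0.391876
The M+2 peak is largest (0.468248); scaling to 100 gives 29.9 : 100.0 : 83.7.

29.9 : 100.0 : 83.7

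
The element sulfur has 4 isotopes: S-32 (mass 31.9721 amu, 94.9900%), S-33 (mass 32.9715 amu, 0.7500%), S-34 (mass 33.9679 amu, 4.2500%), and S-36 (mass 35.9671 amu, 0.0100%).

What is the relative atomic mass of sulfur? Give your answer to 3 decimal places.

32.065 amu

The abundance-weighted mean is 0.949900 × 31.9721 + 0.007500 × 32.9715 + 0.042500 × 33.9679 + 0.000100 × 35.9671
= 30.37030 + 0.24729 + 1.44364 + 0.00360 = 32.06483 amu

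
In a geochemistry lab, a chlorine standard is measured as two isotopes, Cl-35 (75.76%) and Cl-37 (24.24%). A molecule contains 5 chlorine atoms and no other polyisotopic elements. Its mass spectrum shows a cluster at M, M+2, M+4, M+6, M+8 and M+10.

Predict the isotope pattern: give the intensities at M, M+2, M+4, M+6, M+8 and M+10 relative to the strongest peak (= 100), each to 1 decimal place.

62.5 : 100.0 : 64.0 : 20.5 : 3.3 : 0.2

The 5 Cl atoms are independent, so intensities follow the terms of (0.7576 + 0.2424)^5.
P(M) = 0.7576^5 = 0.249574
P(M+2) = 5 × 0.7576^4 × 0.2424^1 = 0.399266
P(M+4) = 10 × 0.7576^3 × 0.2424^2 = 0.255497
P(M+6) = 10 × 0.7576^2 × 0.2424^3 = 0.081748
P(M+8) = 5 × 0.7576^1 × 0.2424^4 = 0.013078
P(M+10) = 0.2424^5 = 0.000837
The M+2 peak is largest (0.399266); scaling to 100 gives 62.5 : 100.0 : 64.0 : 20.5 : 3.3 : 0.2.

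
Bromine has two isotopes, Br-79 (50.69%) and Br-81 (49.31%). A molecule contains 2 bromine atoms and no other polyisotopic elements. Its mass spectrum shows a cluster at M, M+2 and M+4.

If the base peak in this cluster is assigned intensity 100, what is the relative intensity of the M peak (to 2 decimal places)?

Binomial terms of (0.5069 + 0.4931)^2: M 0.2569, M+2 0.4999, M+4 0.2431 → M+2 is the base peak.
P(M+2) = C(2,1) × 0.5069^1 × 0.4931^1 = 2 × 0.5069 × 0.4931 = 0.499905 (base)
P(M) = C(2,0) × 0.5069^2 × 0.4931^0 = 1 × 0.25694761 × 1.0000 = 0.256948
Relative intensity = 0.256948 / 0.499905 × 100 = 51.40

51.40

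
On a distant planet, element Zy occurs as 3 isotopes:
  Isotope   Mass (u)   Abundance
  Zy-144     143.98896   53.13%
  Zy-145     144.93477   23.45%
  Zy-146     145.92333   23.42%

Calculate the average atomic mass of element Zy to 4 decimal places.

144.6638 u

Average mass = Σ (abundance × isotope mass) = 0.5313 × 143.98896 + 0.2345 × 144.93477 + 0.2342 × 145.92333
= 76.501334 + 33.987204 + 34.175244 = 144.663782 u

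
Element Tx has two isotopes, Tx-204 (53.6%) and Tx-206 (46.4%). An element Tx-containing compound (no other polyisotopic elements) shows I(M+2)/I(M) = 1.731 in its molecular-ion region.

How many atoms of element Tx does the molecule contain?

The M+2/M ratio from n Tx atoms is n · q/p = n · 0.464/0.536.
n = 1.731 × 0.536/0.464 = 2.00 ≈ 2

2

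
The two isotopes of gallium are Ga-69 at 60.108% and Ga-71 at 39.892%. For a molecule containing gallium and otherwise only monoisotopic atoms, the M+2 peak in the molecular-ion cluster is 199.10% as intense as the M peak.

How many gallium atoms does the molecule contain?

With n Ga atoms, P(M+2)/P(M) = C(n,1)·p^(n−1)q / p^n = n·q/p = n · 0.39892/0.60108.
n = 1.9910 × 0.60108/0.39892 = 3.00 ≈ 3

3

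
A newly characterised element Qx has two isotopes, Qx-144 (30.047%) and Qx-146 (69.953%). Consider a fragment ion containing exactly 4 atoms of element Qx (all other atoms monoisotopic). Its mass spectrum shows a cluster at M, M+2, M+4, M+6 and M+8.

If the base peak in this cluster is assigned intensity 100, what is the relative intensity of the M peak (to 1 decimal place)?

Binomial terms of (0.30047 + 0.69953)^4: M 0.0082, M+2 0.0759, M+4 0.2651, M+6 0.4114, M+8 0.2395 → M+6 is the base peak.
P(M+6) = C(4,3) × 0.30047^1 × 0.69953^3 = 4 × 0.30047 × 0.34230956 = 0.411415 (base)
P(M) = C(4,0) × 0.30047^4 × 0.69953^0 = 1 × 0.00815088 × 1.0000 = 0.008151
Relative intensity = 0.008151 / 0.411415 × 100 = 2.0

2.0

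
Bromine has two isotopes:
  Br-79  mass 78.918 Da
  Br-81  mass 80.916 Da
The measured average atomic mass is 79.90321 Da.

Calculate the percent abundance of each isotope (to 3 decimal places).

Let x be the fractional abundance of Br-79; then Br-81 has abundance 1 − x.
78.918·x + 80.916·(1 − x) = 79.90321
(78.918 − 80.916)·x = 79.90321 − 80.916
x = -1.01279 / -1.998 = 0.50690 → 50.690% Br-79, 49.310% Br-81.

Br-79: 50.690%, Br-81: 49.310%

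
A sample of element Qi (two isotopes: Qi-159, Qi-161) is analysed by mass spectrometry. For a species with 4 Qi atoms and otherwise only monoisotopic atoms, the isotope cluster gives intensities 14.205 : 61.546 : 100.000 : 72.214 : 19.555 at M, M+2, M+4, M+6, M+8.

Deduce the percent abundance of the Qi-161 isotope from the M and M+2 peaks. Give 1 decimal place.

If p is the fraction of Qi that is Qi-159, then I(M+2)/I(M) = [C(4,1)·p^3·(1−p)] / p^4 = 4·(1−p)/p = 61.546/14.205 = 4.3327
(1−p)/p = 4.3327/4 = 1.0832  ⇒  p = 1/(1 + 1.0832) = 0.4800
Qi-159: 48.0%, Qi-161: 52.0%.

52.0%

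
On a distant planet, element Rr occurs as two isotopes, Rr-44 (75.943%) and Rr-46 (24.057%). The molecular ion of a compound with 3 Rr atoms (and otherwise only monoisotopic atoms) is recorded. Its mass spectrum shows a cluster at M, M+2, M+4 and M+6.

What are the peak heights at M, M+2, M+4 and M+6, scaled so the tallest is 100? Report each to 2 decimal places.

100.00 : 95.03 : 30.10 : 3.18

Expanding (0.75943 + 0.24057)^3:
P(M) = 0.75943^3 = 0.437989
P(M+2) = 3 × 0.75943^2 × 0.24057^1 = 0.416235
P(M+4) = 3 × 0.75943^1 × 0.24057^2 = 0.131854
P(M+6) = 0.24057^3 = 0.013923
The M peak is largest (0.437989); scaling to 100 gives 100.00 : 95.03 : 30.10 : 3.18.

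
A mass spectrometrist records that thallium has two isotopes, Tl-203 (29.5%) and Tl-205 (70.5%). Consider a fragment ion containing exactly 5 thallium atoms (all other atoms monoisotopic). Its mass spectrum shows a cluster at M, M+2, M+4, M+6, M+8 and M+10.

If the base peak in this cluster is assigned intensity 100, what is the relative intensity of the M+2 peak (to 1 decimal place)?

7.3

Term probabilities: M 0.0022, M+2 0.0267, M+4 0.1276, M+6 0.3049, M+8 0.3644, M+10 0.1742. Base peak = M+8.
P(M+8) = C(5,4) × 0.295^1 × 0.705^4 = 5 × 0.2950 × 0.24703385 = 0.364375 (base)
P(M+2) = C(5,1) × 0.295^4 × 0.705^1 = 5 × 0.00757335 × 0.7050 = 0.026696
Relative intensity = 0.026696 / 0.364375 × 100 = 7.3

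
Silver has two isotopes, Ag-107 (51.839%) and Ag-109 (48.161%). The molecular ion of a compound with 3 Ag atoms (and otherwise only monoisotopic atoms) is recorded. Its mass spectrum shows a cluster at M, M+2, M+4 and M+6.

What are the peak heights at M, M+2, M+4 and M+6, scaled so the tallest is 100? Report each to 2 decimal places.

Each Ag atom is independently Ag-107 (p = 0.51839) or Ag-109 (q = 0.48161); the cluster is the binomial expansion (p + q)^3.
P(M) = 0.51839^3 = 0.139306
P(M+2) = 3 × 0.51839^2 × 0.48161^1 = 0.388267
P(M+4) = 3 × 0.51839^1 × 0.48161^2 = 0.360719
P(M+6) = 0.48161^3 = 0.111709
The M+2 peak is largest (0.388267); scaling to 100 gives 35.88 : 100.00 : 92.90 : 28.77.

35.88 : 100.00 : 92.90 : 28.77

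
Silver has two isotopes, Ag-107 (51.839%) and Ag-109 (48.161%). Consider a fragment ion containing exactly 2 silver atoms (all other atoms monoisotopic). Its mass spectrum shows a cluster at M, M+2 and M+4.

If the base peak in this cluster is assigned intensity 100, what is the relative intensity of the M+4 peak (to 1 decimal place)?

46.5

Term probabilities: M 0.2687, M+2 0.4993, M+4 0.2319. Base peak = M+2.
P(M+2) = C(2,1) × 0.51839^1 × 0.48161^1 = 2 × 0.51839 × 0.48161 = 0.499324 (base)
P(M+4) = C(2,2) × 0.51839^0 × 0.48161^2 = 1 × 1.0000 × 0.23194819 = 0.231948
Relative intensity = 0.231948 / 0.499324 × 100 = 46.5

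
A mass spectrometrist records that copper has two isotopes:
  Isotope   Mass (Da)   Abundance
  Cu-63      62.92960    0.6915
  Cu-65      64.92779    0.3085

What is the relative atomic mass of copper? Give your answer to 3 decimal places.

The abundance-weighted mean is 0.6915 × 62.92960 + 0.3085 × 64.92779
= 43.515818 + 20.030223 = 63.546041 Da

63.546 Da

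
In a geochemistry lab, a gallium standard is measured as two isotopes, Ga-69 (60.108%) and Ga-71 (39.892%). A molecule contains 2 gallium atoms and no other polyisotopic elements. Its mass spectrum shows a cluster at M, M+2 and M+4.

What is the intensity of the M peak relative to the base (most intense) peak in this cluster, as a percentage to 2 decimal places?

Term probabilities: M 0.3613, M+2 0.4796, M+4 0.1591. Base peak = M+2.
P(M+2) = C(2,1) × 0.60108^1 × 0.39892^1 = 2 × 0.60108 × 0.39892 = 0.479566 (base)
P(M) = C(2,0) × 0.60108^2 × 0.39892^0 = 1 × 0.36129717 × 1.0000 = 0.361297
Relative intensity = 0.361297 / 0.479566 × 100 = 75.34

75.34%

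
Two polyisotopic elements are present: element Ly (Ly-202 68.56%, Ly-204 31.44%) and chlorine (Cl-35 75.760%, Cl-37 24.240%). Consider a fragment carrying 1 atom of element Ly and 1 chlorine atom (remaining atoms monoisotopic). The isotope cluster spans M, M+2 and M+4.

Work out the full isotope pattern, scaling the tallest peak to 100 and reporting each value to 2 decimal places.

Element Ly pattern (n=1): 0.6856 : 0.3144
Chlorine pattern (n=1): 0.7576 : 0.2424
Convolve the two distributions (both contribute in 2-u steps):
  M: 0.6856×0.7576 = 0.519411
  M+2: 0.6856×0.2424 + 0.3144×0.7576 = 0.404379
  M+4: 0.3144×0.2424 = 0.076211
Scale to base peak (0.519411) = 100: 100.00 : 77.85 : 14.67

100.00 : 77.85 : 14.67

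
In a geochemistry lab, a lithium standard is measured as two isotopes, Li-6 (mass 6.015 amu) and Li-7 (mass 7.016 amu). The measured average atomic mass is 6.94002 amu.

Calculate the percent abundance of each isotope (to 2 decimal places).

Li-6: 7.59%, Li-7: 92.41%

Writing the weighted mean with unknown fraction x of Li-6:
6.015·x + 7.016·(1 − x) = 6.94002
(6.015 − 7.016)·x = 6.94002 − 7.016
x = -0.07598 / -1.001 = 0.07590 → 7.59% Li-6, 92.41% Li-7.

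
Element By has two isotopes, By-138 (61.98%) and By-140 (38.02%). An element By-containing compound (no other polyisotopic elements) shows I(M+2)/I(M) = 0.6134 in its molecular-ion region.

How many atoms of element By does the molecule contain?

1

The M+2/M ratio from n By atoms is n · q/p = n · 0.3802/0.6198.
n = 0.6134 × 0.6198/0.3802 = 1.00 ≈ 1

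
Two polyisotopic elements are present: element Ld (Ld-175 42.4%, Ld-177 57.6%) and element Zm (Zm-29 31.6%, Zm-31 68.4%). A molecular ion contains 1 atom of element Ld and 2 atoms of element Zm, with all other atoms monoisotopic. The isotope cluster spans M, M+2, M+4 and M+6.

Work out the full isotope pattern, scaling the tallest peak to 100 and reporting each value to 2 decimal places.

Element Ld pattern (n=1): 0.4240 : 0.5760
Element Zm pattern (n=2): 0.099856 : 0.432288 : 0.467856
Convolve the two distributions (both contribute in 2-u steps):
  M: 0.4240×0.099856 = 0.042339
  M+2: 0.4240×0.432288 + 0.5760×0.099856 = 0.240807
  M+4: 0.4240×0.467856 + 0.5760×0.432288 = 0.447369
  M+6: 0.5760×0.467856 = 0.269485
Scale to base peak (0.447369) = 100: 9.46 : 53.83 : 100.00 : 60.24

9.46 : 53.83 : 100.00 : 60.24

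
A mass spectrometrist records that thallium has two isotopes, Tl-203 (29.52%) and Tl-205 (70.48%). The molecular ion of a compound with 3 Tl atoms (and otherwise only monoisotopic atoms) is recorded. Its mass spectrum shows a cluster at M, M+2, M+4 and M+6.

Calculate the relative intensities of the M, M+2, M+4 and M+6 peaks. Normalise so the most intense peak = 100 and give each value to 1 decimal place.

5.8 : 41.9 : 100.0 : 79.6

Each Tl atom is independently Tl-203 (p = 0.2952) or Tl-205 (q = 0.7048); the cluster is the binomial expansion (p + q)^3.
P(M) = 0.2952^3 = 0.025725
P(M+2) = 3 × 0.2952^2 × 0.7048^1 = 0.184255
P(M+4) = 3 × 0.2952^1 × 0.7048^2 = 0.439916
P(M+6) = 0.7048^3 = 0.350104
The M+4 peak is largest (0.439916); scaling to 100 gives 5.8 : 41.9 : 100.0 : 79.6.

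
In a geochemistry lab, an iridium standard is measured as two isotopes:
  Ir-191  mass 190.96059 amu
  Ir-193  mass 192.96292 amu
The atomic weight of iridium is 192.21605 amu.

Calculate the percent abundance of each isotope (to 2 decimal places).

Let x be the fractional abundance of Ir-191; then Ir-193 has abundance 1 − x.
190.96059·x + 192.96292·(1 − x) = 192.21605
(190.96059 − 192.96292)·x = 192.21605 − 192.96292
x = -0.74687 / -2.00233 = 0.37300 → 37.30% Ir-191, 62.70% Ir-193.

Ir-191: 37.30%, Ir-193: 62.70%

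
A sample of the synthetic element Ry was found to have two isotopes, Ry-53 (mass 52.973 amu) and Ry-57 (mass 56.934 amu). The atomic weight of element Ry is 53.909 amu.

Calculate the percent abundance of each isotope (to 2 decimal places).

Ry-53: 76.37%, Ry-57: 23.63%

Writing the weighted mean with unknown fraction x of Ry-53:
52.973·x + 56.934·(1 − x) = 53.909
(52.973 − 56.934)·x = 53.909 − 56.934
x = -3.025 / -3.961 = 0.76370 → 76.37% Ry-53, 23.63% Ry-57.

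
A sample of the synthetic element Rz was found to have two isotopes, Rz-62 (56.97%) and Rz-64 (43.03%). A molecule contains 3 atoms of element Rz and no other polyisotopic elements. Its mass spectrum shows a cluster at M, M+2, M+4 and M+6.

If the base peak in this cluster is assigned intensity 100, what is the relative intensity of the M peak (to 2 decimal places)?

Term probabilities: M 0.1849, M+2 0.4190, M+4 0.3165, M+6 0.0797. Base peak = M+2.
P(M+2) = C(3,1) × 0.5697^2 × 0.4303^1 = 3 × 0.32455809 × 0.4303 = 0.418972 (base)
P(M) = C(3,0) × 0.5697^3 × 0.4303^0 = 1 × 0.18490074 × 1.0000 = 0.184901
Relative intensity = 0.184901 / 0.418972 × 100 = 44.13

44.13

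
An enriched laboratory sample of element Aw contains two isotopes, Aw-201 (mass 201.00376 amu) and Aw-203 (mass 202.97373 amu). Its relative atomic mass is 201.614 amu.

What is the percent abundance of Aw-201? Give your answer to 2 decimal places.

69.02%

Let x be the fractional abundance of Aw-201; then Aw-203 has abundance 1 − x.
201.00376·x + 202.97373·(1 − x) = 201.614
(201.00376 − 202.97373)·x = 201.614 − 202.97373
x = -1.35973 / -1.96997 = 0.69023 → 69.02% Aw-201, 30.98% Aw-203.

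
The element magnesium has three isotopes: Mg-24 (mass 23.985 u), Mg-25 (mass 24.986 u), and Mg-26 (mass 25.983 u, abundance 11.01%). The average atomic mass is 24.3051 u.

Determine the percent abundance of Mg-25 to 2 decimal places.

10.00%

Let x and y be the fractions of Mg-24 and Mg-25. Then x + y = 1 − 0.1101 = 0.8899 and 23.985x + 24.986y = 24.3051 − 0.1101×25.983 = 21.4443717.
Substituting: 23.985x + 24.986(0.8899 − x) = 21.4443717
(23.985 − 24.986)x = -0.7906697  ⇒  x = 0.78988, y = 0.10002
Mg-24: 78.99%, Mg-25: 10.00%.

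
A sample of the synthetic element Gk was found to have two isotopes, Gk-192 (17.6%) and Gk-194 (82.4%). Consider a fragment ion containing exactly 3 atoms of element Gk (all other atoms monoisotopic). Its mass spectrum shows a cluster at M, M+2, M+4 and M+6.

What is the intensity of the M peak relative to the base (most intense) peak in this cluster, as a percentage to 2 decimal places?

0.97%

(0.176 + 0.824)^3 gives M 0.0055, M+2 0.0766, M+4 0.3585, M+6 0.5595; the largest is M+6.
P(M+6) = C(3,3) × 0.176^0 × 0.824^3 = 1 × 1.0000 × 0.55947622 = 0.559476 (base)
P(M) = C(3,0) × 0.176^3 × 0.824^0 = 1 × 0.00545178 × 1.0000 = 0.005452
Relative intensity = 0.005452 / 0.559476 × 100 = 0.97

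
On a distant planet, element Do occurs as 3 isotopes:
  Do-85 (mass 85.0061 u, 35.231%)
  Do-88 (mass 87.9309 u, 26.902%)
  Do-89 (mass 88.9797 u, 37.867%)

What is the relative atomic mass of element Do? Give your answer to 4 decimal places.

The abundance-weighted mean is 0.35231 × 85.0061 + 0.26902 × 87.9309 + 0.37867 × 88.9797
= 29.94850 + 23.65517 + 33.69394 = 87.29761 u

87.2976 u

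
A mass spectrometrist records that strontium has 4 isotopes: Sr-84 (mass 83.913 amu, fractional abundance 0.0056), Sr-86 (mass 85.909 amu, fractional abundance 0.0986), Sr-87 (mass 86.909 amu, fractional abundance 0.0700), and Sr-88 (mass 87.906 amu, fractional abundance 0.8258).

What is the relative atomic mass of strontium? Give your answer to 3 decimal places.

Weight each isotope mass by its fractional abundance: 0.0056 × 83.913 + 0.0986 × 85.909 + 0.0700 × 86.909 + 0.8258 × 87.906
= 0.4699 + 8.4706 + 6.0836 + 72.5928 = 87.6169 amu

87.617 amu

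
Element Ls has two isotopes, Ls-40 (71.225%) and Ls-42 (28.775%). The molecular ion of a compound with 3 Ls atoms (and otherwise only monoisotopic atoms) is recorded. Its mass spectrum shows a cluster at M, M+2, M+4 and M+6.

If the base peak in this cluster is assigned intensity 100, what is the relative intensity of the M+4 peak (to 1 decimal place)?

(0.71225 + 0.28775)^3 gives M 0.3613, M+2 0.4379, M+4 0.1769, M+6 0.0238; the largest is M+2.
P(M+2) = C(3,1) × 0.71225^2 × 0.28775^1 = 3 × 0.50730006 × 0.28775 = 0.437927 (base)
P(M+4) = C(3,2) × 0.71225^1 × 0.28775^2 = 3 × 0.71225 × 0.08280006 = 0.176923
Relative intensity = 0.176923 / 0.437927 × 100 = 40.4

40.4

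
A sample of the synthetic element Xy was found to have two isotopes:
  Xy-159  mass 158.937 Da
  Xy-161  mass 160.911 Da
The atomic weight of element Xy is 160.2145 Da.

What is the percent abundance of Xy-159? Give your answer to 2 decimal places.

35.28%

Let x be the fractional abundance of Xy-159; then Xy-161 has abundance 1 − x.
158.937·x + 160.911·(1 − x) = 160.2145
(158.937 − 160.911)·x = 160.2145 − 160.911
x = -0.6965 / -1.974 = 0.35284 → 35.28% Xy-159, 64.72% Xy-161.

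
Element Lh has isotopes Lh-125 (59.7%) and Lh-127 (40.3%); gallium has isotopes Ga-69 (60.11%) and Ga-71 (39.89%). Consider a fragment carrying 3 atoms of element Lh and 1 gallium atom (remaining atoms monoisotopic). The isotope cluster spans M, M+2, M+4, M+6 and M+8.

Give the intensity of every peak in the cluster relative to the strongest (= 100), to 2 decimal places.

36.89 : 99.18 : 100.00 : 44.81 : 7.53

Element Lh pattern (n=3): 0.21277617 : 0.43089848 : 0.29087452 : 0.06545083
Gallium pattern (n=1): 0.6011 : 0.3989
Convolve the two distributions (both contribute in 2-u steps):
  M: 0.21277617×0.6011 = 0.127900
  M+2: 0.21277617×0.3989 + 0.43089848×0.6011 = 0.343889
  M+4: 0.43089848×0.3989 + 0.29087452×0.6011 = 0.346730
  M+6: 0.29087452×0.3989 + 0.06545083×0.6011 = 0.155372
  M+8: 0.06545083×0.3989 = 0.026108
Scale to base peak (0.346730) = 100: 36.89 : 99.18 : 100.00 : 44.81 : 7.53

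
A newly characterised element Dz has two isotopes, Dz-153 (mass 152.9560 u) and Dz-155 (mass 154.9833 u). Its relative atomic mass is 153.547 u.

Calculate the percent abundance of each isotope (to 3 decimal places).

Dz-153: 70.848%, Dz-155: 29.152%

With x = fraction of Dz-153 (so Dz-155 is 1 − x):
152.9560·x + 154.9833·(1 − x) = 153.547
(152.9560 − 154.9833)·x = 153.547 − 154.9833
x = -1.4363 / -2.0273 = 0.70848 → 70.848% Dz-153, 29.152% Dz-155.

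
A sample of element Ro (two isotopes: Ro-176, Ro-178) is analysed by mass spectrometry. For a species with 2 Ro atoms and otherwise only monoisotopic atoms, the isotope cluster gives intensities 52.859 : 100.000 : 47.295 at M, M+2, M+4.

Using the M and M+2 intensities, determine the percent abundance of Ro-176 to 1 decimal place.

Write p for the Ro-176 fraction. I(M+2)/I(M) = [C(2,1)·p^1·(1−p)] / p^2 = 2·(1−p)/p = 100.000/52.859 = 1.8918
(1−p)/p = 1.8918/2 = 0.9459  ⇒  p = 1/(1 + 0.9459) = 0.5139
Ro-176: 51.4%, Ro-178: 48.6%.

51.4%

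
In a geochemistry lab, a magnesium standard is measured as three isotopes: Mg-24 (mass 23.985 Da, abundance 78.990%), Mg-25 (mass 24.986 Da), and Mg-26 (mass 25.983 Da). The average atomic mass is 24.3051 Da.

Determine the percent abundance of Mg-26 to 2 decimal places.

Let x and y be the fractions of Mg-25 and Mg-26. Then x + y = 1 − 0.78990 = 0.21010 and 24.986x + 25.983y = 24.3051 − 0.78990×23.985 = 5.3593485.
Substituting: 24.986x + 25.983(0.21010 − x) = 5.3593485
(24.986 − 25.983)x = -0.0996798  ⇒  x = 0.09998, y = 0.11012
Mg-25: 10.00%, Mg-26: 11.01%.

11.01%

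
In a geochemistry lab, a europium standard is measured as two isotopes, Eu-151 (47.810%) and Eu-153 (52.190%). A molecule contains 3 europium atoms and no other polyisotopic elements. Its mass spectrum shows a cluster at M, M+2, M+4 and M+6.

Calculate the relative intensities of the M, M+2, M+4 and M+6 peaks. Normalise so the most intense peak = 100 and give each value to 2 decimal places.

27.97 : 91.61 : 100.00 : 36.39

The 3 Eu atoms are independent, so intensities follow the terms of (0.47810 + 0.52190)^3.
P(M) = 0.47810^3 = 0.109284
P(M+2) = 3 × 0.47810^2 × 0.52190^1 = 0.357887
P(M+4) = 3 × 0.47810^1 × 0.52190^2 = 0.390674
P(M+6) = 0.52190^3 = 0.142155
The M+4 peak is largest (0.390674); scaling to 100 gives 27.97 : 91.61 : 100.00 : 36.39.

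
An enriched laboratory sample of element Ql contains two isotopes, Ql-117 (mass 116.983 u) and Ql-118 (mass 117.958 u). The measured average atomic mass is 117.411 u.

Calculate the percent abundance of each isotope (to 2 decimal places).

Ql-117: 56.10%, Ql-118: 43.90%

With x = fraction of Ql-117 (so Ql-118 is 1 − x):
116.983·x + 117.958·(1 − x) = 117.411
(116.983 − 117.958)·x = 117.411 − 117.958
x = -0.547 / -0.975 = 0.56103 → 56.10% Ql-117, 43.90% Ql-118.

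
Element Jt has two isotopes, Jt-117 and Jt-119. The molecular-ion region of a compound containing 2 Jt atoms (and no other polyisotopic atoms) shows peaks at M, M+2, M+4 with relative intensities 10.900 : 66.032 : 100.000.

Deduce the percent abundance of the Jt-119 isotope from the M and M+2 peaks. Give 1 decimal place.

75.2%

Let p = fractional abundance of Jt-117. I(M+2)/I(M) = [C(2,1)·p^1·(1−p)] / p^2 = 2·(1−p)/p = 66.032/10.900 = 6.0580
(1−p)/p = 6.0580/2 = 3.0290  ⇒  p = 1/(1 + 3.0290) = 0.2482
Jt-117: 24.8%, Jt-119: 75.2%.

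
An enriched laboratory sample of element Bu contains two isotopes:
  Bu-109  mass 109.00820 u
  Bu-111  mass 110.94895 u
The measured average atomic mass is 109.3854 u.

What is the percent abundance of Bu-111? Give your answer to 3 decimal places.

19.436%

With x = fraction of Bu-109 (so Bu-111 is 1 − x):
109.00820·x + 110.94895·(1 − x) = 109.3854
(109.00820 − 110.94895)·x = 109.3854 − 110.94895
x = -1.56355 / -1.94075 = 0.80564 → 80.564% Bu-109, 19.436% Bu-111.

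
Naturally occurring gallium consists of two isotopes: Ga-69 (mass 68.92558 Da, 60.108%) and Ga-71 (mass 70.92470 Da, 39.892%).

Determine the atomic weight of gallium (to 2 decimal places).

69.72 Da

Ar = Σ fᵢ·mᵢ = 0.60108 × 68.92558 + 0.39892 × 70.92470
= 41.429788 + 28.293281 = 69.723069 Da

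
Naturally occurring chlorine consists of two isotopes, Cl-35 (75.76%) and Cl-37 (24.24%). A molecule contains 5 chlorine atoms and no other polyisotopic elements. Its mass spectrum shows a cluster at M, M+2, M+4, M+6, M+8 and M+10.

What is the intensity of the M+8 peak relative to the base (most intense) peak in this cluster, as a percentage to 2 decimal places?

Binomial terms of (0.7576 + 0.2424)^5: M 0.2496, M+2 0.3993, M+4 0.2555, M+6 0.0817, M+8 0.0131, M+10 0.0008 → M+2 is the base peak.
P(M+2) = C(5,1) × 0.7576^4 × 0.2424^1 = 5 × 0.32942751 × 0.2424 = 0.399266 (base)
P(M+8) = C(5,4) × 0.7576^1 × 0.2424^4 = 5 × 0.7576 × 0.00345247 = 0.013078
Relative intensity = 0.013078 / 0.399266 × 100 = 3.28

3.28%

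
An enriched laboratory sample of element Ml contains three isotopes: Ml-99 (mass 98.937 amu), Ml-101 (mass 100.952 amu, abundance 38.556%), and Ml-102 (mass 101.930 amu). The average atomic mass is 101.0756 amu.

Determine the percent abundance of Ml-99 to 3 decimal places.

The remaining 61.444% is split between Ml-99 (fraction x) and Ml-102 (fraction 0.61444 − x).
Substituting: 98.937x + 101.930(0.61444 − x) = 62.15254688
(98.937 − 101.930)x = -0.47732232  ⇒  x = 0.15948, y = 0.45496
Ml-99: 15.948%, Ml-102: 45.496%.

15.948%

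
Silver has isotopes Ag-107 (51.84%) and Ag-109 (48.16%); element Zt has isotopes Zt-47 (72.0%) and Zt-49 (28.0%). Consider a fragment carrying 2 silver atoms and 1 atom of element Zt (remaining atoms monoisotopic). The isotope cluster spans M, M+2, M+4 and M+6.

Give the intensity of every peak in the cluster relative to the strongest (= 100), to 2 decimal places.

44.51 : 100.00 : 70.57 : 14.94

Silver pattern (n=2): 0.26873856 : 0.49932288 : 0.23193856
Element Zt pattern (n=1): 0.7200 : 0.2800
Convolve the two distributions (both contribute in 2-u steps):
  M: 0.26873856×0.7200 = 0.193492
  M+2: 0.26873856×0.2800 + 0.49932288×0.7200 = 0.434759
  M+4: 0.49932288×0.2800 + 0.23193856×0.7200 = 0.306806
  M+6: 0.23193856×0.2800 = 0.064943
Scale to base peak (0.434759) = 100: 44.51 : 100.00 : 70.57 : 14.94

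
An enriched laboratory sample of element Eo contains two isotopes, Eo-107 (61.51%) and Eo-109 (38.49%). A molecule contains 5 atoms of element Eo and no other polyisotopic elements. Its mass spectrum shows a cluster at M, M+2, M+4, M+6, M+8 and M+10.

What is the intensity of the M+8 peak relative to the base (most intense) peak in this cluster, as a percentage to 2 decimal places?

(0.6151 + 0.3849)^5 gives M 0.0880, M+2 0.2755, M+4 0.3448, M+6 0.2157, M+8 0.0675, M+10 0.0084; the largest is M+4.
P(M+4) = C(5,2) × 0.6151^3 × 0.3849^2 = 10 × 0.23272186 × 0.14814801 = 0.344773 (base)
P(M+8) = C(5,4) × 0.6151^1 × 0.3849^4 = 5 × 0.6151 × 0.02194783 = 0.067501
Relative intensity = 0.067501 / 0.344773 × 100 = 19.58

19.58%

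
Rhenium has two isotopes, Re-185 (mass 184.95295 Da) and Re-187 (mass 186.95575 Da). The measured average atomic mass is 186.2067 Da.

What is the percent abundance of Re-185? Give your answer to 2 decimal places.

37.40%

Writing the weighted mean with unknown fraction x of Re-185:
184.95295·x + 186.95575·(1 − x) = 186.2067
(184.95295 − 186.95575)·x = 186.2067 − 186.95575
x = -0.74905 / -2.00280 = 0.37400 → 37.40% Re-185, 62.60% Re-187.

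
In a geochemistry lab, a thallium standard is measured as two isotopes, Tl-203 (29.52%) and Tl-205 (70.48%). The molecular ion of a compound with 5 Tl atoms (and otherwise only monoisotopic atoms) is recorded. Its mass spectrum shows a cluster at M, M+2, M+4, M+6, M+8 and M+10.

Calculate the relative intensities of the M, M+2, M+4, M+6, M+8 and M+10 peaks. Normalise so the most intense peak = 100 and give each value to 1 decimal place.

0.6 : 7.3 : 35.1 : 83.8 : 100.0 : 47.8

Each Tl atom is independently Tl-203 (p = 0.2952) or Tl-205 (q = 0.7048); the cluster is the binomial expansion (p + q)^5.
P(M) = 0.2952^5 = 0.002242
P(M+2) = 5 × 0.2952^4 × 0.7048^1 = 0.026761
P(M+4) = 10 × 0.2952^3 × 0.7048^2 = 0.127785
P(M+6) = 10 × 0.2952^2 × 0.7048^3 = 0.305092
P(M+8) = 5 × 0.2952^1 × 0.7048^4 = 0.364208
P(M+10) = 0.7048^5 = 0.173912
The M+8 peak is largest (0.364208); scaling to 100 gives 0.6 : 7.3 : 35.1 : 83.8 : 100.0 : 47.8.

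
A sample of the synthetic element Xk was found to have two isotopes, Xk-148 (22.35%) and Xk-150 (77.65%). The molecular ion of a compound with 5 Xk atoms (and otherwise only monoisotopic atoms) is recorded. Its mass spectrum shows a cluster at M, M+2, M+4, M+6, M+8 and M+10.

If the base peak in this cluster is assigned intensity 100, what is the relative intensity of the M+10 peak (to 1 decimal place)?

Binomial terms of (0.2235 + 0.7765)^5: M 0.0006, M+2 0.0097, M+4 0.0673, M+6 0.2339, M+8 0.4063, M+10 0.2823 → M+8 is the base peak.
P(M+8) = C(5,4) × 0.2235^1 × 0.7765^4 = 5 × 0.2235 × 0.36355142 = 0.406269 (base)
P(M+10) = C(5,5) × 0.2235^0 × 0.7765^5 = 1 × 1.0000 × 0.28229767 = 0.282298
Relative intensity = 0.282298 / 0.406269 × 100 = 69.5

69.5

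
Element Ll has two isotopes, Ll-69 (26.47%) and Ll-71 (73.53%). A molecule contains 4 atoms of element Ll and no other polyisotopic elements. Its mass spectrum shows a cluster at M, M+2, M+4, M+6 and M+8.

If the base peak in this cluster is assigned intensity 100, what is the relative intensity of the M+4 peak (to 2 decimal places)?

54.00

Binomial terms of (0.2647 + 0.7353)^4: M 0.0049, M+2 0.0545, M+4 0.2273, M+6 0.4209, M+8 0.2923 → M+6 is the base peak.
P(M+6) = C(4,3) × 0.2647^1 × 0.7353^3 = 4 × 0.2647 × 0.39755178 = 0.420928 (base)
P(M+4) = C(4,2) × 0.2647^2 × 0.7353^2 = 6 × 0.07006609 × 0.54066609 = 0.227294
Relative intensity = 0.227294 / 0.420928 × 100 = 54.00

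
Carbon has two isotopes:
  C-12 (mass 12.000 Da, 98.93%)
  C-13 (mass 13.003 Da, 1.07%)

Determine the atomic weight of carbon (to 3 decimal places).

12.011 Da

Weight each isotope mass by its fractional abundance: 0.9893 × 12.000 + 0.0107 × 13.003
= 11.8716 + 0.1391 = 12.0107 Da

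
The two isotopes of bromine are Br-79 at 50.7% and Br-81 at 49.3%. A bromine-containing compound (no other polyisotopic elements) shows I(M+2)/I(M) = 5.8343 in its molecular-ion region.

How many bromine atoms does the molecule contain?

6

For n independent Br atoms, I(M+2)/I(M) = n · (abundance Br-81) / (abundance Br-79) = n · 0.493/0.507.
n = 5.8343 × 0.507/0.493 = 6.00 ≈ 6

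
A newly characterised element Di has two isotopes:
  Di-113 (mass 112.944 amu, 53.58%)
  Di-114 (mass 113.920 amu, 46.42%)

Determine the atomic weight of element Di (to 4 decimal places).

113.3971 amu

Ar = Σ fᵢ·mᵢ = 0.5358 × 112.944 + 0.4642 × 113.920
= 60.51540 + 52.88166 = 113.39706 amu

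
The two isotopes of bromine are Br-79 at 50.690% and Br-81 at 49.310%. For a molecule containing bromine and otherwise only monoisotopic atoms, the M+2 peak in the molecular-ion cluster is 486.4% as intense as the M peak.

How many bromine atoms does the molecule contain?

5

With n Br atoms, P(M+2)/P(M) = C(n,1)·p^(n−1)q / p^n = n·q/p = n · 0.49310/0.50690.
n = 4.864 × 0.50690/0.49310 = 5.00 ≈ 5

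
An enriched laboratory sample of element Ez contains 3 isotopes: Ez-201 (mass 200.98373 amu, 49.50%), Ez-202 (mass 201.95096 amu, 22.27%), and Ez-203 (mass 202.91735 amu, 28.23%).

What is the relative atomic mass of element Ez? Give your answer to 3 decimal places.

201.745 amu

Average mass = Σ (abundance × isotope mass) = 0.4950 × 200.98373 + 0.2227 × 201.95096 + 0.2823 × 202.91735
= 99.486946 + 44.974479 + 57.283568 = 201.744993 amu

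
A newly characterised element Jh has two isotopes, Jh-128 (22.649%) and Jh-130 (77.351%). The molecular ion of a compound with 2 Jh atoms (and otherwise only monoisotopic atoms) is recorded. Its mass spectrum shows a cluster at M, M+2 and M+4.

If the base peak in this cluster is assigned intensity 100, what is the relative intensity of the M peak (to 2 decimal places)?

8.57

Binomial terms of (0.22649 + 0.77351)^2: M 0.0513, M+2 0.3504, M+4 0.5983 → M+4 is the base peak.
P(M+4) = C(2,2) × 0.22649^0 × 0.77351^2 = 1 × 1.0000 × 0.59831772 = 0.598318 (base)
P(M) = C(2,0) × 0.22649^2 × 0.77351^0 = 1 × 0.05129772 × 1.0000 = 0.051298
Relative intensity = 0.051298 / 0.598318 × 100 = 8.57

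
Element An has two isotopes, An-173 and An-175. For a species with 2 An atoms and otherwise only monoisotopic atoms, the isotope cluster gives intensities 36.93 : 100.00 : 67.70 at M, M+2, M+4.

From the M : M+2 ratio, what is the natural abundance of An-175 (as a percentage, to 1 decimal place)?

57.5%

Let p = fractional abundance of An-173. I(M+2)/I(M) = [C(2,1)·p^1·(1−p)] / p^2 = 2·(1−p)/p = 100.00/36.93 = 2.7078
(1−p)/p = 2.7078/2 = 1.3539  ⇒  p = 1/(1 + 1.3539) = 0.4248
An-173: 42.5%, An-175: 57.5%.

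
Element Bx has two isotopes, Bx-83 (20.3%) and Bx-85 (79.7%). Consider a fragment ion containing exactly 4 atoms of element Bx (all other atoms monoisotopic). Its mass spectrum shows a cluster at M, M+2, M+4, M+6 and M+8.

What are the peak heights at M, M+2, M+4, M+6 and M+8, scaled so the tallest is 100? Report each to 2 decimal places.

The 4 Bx atoms are independent, so intensities follow the terms of (0.203 + 0.797)^4.
P(M) = 0.203^4 = 0.001698
P(M+2) = 4 × 0.203^3 × 0.797^1 = 0.026669
P(M+4) = 6 × 0.203^2 × 0.797^2 = 0.157058
P(M+6) = 4 × 0.203^1 × 0.797^3 = 0.411084
P(M+8) = 0.797^4 = 0.403490
The M+6 peak is largest (0.411084); scaling to 100 gives 0.41 : 6.49 : 38.21 : 100.00 : 98.15.

0.41 : 6.49 : 38.21 : 100.00 : 98.15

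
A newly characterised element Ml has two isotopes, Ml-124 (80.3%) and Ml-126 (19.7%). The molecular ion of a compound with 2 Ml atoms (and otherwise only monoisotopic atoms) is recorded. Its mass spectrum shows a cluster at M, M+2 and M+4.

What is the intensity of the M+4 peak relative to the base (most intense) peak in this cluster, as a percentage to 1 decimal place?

(0.803 + 0.197)^2 gives M 0.6448, M+2 0.3164, M+4 0.0388; the largest is M.
P(M) = C(2,0) × 0.803^2 × 0.197^0 = 1 × 0.644809 × 1.0000 = 0.644809 (base)
P(M+4) = C(2,2) × 0.803^0 × 0.197^2 = 1 × 1.0000 × 0.038809 = 0.038809
Relative intensity = 0.038809 / 0.644809 × 100 = 6.0

6.0%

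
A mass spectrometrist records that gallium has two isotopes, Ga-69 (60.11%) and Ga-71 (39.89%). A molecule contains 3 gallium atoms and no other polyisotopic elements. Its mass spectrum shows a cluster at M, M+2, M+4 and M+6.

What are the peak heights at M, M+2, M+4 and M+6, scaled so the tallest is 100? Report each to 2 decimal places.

Expanding (0.6011 + 0.3989)^3:
P(M) = 0.6011^3 = 0.217190
P(M+2) = 3 × 0.6011^2 × 0.3989^1 = 0.432393
P(M+4) = 3 × 0.6011^1 × 0.3989^2 = 0.286943
P(M+6) = 0.3989^3 = 0.063473
The M+2 peak is largest (0.432393); scaling to 100 gives 50.23 : 100.00 : 66.36 : 14.68.

50.23 : 100.00 : 66.36 : 14.68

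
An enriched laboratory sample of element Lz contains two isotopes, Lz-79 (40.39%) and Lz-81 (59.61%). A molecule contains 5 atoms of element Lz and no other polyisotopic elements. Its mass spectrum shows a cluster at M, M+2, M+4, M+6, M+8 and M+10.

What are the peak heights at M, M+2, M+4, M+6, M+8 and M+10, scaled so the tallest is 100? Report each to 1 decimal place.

3.1 : 23.0 : 67.8 : 100.0 : 73.8 : 21.8

The 5 Lz atoms are independent, so intensities follow the terms of (0.4039 + 0.5961)^5.
P(M) = 0.4039^5 = 0.010749
P(M+2) = 5 × 0.4039^4 × 0.5961^1 = 0.079320
P(M+4) = 10 × 0.4039^3 × 0.5961^2 = 0.234131
P(M+6) = 10 × 0.4039^2 × 0.5961^3 = 0.345545
P(M+8) = 5 × 0.4039^1 × 0.5961^4 = 0.254988
P(M+10) = 0.5961^5 = 0.075265
The M+6 peak is largest (0.345545); scaling to 100 gives 3.1 : 23.0 : 67.8 : 100.0 : 73.8 : 21.8.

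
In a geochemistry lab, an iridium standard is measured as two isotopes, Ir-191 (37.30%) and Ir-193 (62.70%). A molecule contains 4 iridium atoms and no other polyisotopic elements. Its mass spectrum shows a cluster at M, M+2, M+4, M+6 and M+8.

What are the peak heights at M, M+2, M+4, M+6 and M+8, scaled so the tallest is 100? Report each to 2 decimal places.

5.26 : 35.39 : 89.23 : 100.00 : 42.02

The 4 Ir atoms are independent, so intensities follow the terms of (0.3730 + 0.6270)^4.
P(M) = 0.3730^4 = 0.019357
P(M+2) = 4 × 0.3730^3 × 0.6270^1 = 0.130153
P(M+4) = 6 × 0.3730^2 × 0.6270^2 = 0.328174
P(M+6) = 4 × 0.3730^1 × 0.6270^3 = 0.367766
P(M+8) = 0.6270^4 = 0.154550
The M+6 peak is largest (0.367766); scaling to 100 gives 5.26 : 35.39 : 89.23 : 100.00 : 42.02.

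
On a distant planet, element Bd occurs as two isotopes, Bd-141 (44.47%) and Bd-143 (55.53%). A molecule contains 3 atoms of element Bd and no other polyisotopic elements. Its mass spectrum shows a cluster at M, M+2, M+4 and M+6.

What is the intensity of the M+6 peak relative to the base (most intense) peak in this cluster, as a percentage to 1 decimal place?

Term probabilities: M 0.0879, M+2 0.3294, M+4 0.4114, M+6 0.1712. Base peak = M+4.
P(M+4) = C(3,2) × 0.4447^1 × 0.5553^2 = 3 × 0.4447 × 0.30835809 = 0.411381 (base)
P(M+6) = C(3,3) × 0.4447^0 × 0.5553^3 = 1 × 1.0000 × 0.17123125 = 0.171231
Relative intensity = 0.171231 / 0.411381 × 100 = 41.6

41.6%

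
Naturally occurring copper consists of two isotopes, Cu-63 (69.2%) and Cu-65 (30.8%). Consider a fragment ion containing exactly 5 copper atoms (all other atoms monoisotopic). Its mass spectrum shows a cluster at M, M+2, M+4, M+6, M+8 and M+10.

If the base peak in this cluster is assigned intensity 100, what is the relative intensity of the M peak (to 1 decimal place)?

44.9

Binomial terms of (0.692 + 0.308)^5: M 0.1587, M+2 0.3531, M+4 0.3144, M+6 0.1399, M+8 0.0311, M+10 0.0028 → M+2 is the base peak.
P(M+2) = C(5,1) × 0.692^4 × 0.308^1 = 5 × 0.22931073 × 0.3080 = 0.353139 (base)
P(M) = C(5,0) × 0.692^5 × 0.308^0 = 1 × 0.15868303 × 1.0000 = 0.158683
Relative intensity = 0.158683 / 0.353139 × 100 = 44.9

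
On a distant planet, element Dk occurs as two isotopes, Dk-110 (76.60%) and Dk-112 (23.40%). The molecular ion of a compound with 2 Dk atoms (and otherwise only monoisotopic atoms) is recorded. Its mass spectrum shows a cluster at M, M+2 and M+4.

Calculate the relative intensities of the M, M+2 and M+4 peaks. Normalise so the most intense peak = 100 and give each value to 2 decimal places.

The 2 Dk atoms are independent, so intensities follow the terms of (0.7660 + 0.2340)^2.
P(M) = 0.7660^2 = 0.586756
P(M+2) = 2 × 0.7660^1 × 0.2340^1 = 0.358488
P(M+4) = 0.2340^2 = 0.054756
The M peak is largest (0.586756); scaling to 100 gives 100.00 : 61.10 : 9.33.

100.00 : 61.10 : 9.33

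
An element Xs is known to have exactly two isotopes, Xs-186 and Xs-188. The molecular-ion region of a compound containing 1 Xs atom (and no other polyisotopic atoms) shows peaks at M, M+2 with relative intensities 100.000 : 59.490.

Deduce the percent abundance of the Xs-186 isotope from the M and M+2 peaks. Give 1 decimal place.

62.7%

If p is the fraction of Xs that is Xs-186, then I(M+2)/I(M) = [C(1,1)·p^0·(1−p)] / p^1 = 1·(1−p)/p = 59.490/100.000 = 0.5949
(1−p)/p = 0.5949/1 = 0.5949  ⇒  p = 1/(1 + 0.5949) = 0.6270
Xs-186: 62.7%, Xs-188: 37.3%.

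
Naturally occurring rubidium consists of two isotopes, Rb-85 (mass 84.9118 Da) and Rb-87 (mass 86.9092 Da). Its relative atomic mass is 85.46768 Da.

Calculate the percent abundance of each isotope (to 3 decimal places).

With x = fraction of Rb-85 (so Rb-87 is 1 − x):
84.9118·x + 86.9092·(1 − x) = 85.46768
(84.9118 − 86.9092)·x = 85.46768 − 86.9092
x = -1.44152 / -1.9974 = 0.72170 → 72.170% Rb-85, 27.830% Rb-87.

Rb-85: 72.170%, Rb-87: 27.830%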